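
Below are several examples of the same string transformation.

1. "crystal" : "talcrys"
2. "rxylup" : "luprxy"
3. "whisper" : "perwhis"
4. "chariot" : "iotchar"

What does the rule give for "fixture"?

urefixt

In each case the input is transformed by: move the last 3 characters to the front (rotate right by 3).
Doing the same to "fixture": "urefixt".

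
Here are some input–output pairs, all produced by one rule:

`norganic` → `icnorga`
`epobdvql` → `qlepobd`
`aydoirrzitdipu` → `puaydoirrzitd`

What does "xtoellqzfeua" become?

Each output is the input with this applied: move the last 3 characters to the front (rotate right by 3), then delete the first character.
Working it through for "xtoellqzfeua": intermediate "euaxtoellqzf", final "uaxtoellqzf".

uaxtoellqzf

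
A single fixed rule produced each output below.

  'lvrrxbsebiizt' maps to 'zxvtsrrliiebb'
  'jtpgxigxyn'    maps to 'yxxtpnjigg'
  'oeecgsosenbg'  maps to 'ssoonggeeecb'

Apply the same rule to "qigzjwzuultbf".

zzwuutqljigfb

The rule is to sort the characters into reverse alphabetical order.
On "qigzjwzuultbf" that produces "zzwuutqljigfb".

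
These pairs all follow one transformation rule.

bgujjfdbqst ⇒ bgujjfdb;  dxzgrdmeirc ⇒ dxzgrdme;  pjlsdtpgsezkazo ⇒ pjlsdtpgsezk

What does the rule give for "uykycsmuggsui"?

uykycsmugg

The transformation: delete the last 3 characters.
Applying that to "uykycsmuggsui" gives "uykycsmugg".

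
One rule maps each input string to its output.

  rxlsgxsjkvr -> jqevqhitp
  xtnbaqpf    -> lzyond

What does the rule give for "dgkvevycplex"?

What's happening: delete the first 2 characters, then shift every letter 2 places backward in the alphabet (wrapping around).
Working it through for "dgkvevycplex": intermediate "kvevycplex", final "itctwanjcv".

itctwanjcv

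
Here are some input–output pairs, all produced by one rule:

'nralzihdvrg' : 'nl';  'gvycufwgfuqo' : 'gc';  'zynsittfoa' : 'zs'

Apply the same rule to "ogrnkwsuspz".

The transformation: keep one character in every 3, starting at position 1 (positions 1st, 4th, 7th, ...), then delete the last 2 characters.
"ogrnkwsuspz" → "on".

on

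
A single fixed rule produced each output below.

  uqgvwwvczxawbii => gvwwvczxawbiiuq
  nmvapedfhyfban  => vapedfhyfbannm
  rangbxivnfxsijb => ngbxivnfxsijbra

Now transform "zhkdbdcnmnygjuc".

The rule is to move the first 2 characters to the end (rotate left by 2).
Doing the same to "zhkdbdcnmnygjuc": "kdbdcnmnygjuczh".

kdbdcnmnygjuczh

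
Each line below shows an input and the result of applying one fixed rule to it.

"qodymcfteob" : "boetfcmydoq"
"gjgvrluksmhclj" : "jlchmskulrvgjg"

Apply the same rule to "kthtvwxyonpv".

vpnoyxwvthtk

What's happening: reverse the string.
For "kthtvwxyonpv" the result is "vpnoyxwvthtk".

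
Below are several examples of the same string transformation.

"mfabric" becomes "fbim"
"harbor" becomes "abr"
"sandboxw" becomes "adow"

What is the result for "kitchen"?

The transformation: move the first character to the end, then keep every other character starting from the first (positions 1st, 3rd, 5th, ...).
Working it through for "kitchen": intermediate "itchenk", final "icek".

icek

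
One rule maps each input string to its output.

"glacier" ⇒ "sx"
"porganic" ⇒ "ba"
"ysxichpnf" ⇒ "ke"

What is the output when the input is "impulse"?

uy

Looking at the pairs, the operation is to shift every letter 12 places forward in the alphabet (wrapping around), then keep only the first 2 characters.
"impulse" → "uy".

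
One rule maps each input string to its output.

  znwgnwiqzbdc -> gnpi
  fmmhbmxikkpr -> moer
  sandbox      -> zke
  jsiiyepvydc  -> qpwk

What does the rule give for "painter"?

The transformation: keep one character in every 3, starting at position 1 (positions 1st, 4th, 7th, ...), then shift every letter 7 places forward in the alphabet (wrapping around).
Applying both steps to "painter": "pnr", then "wuy".

wuy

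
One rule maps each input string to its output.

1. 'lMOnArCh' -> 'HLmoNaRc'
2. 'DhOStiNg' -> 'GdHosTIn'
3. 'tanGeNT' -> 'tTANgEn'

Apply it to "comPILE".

eCOMpil

Each output is the input with this applied: move the last character to the front, then flip the case of every letter.
Starting from "comPILE": after the first operation, "EcomPIL"; after the second, "eCOMpil".
(Check on "tanGeNT": → "TtanGeN" → "tTANgEn" ✓)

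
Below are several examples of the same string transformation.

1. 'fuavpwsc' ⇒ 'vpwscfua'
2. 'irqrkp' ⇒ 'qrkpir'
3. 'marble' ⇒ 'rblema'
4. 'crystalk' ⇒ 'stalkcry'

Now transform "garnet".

What's happening: move the last character to the front, then swap the front and back halves of the string.
Working it through for "garnet": intermediate "tgarne", final "rnetga".

rnetga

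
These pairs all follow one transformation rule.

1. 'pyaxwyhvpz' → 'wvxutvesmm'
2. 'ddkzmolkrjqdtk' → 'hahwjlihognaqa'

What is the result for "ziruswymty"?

vforptvjqw

Each output is the input with this applied: shift every letter 3 places backward in the alphabet (wrapping around), then swap the first and last characters.
Applying both steps to "ziruswymty": "wforptvjqv", then "vforptvjqw".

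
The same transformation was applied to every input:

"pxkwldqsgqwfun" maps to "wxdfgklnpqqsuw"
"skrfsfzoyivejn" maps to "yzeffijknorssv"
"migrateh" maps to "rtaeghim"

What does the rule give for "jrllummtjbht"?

The pattern: sort the characters into alphabetical order, then move the last 2 characters to the front (rotate right by 2).
Working it through for "jrllummtjbht": intermediate "bhjjllmmrttu", final "tubhjjllmmrt".

tubhjjllmmrt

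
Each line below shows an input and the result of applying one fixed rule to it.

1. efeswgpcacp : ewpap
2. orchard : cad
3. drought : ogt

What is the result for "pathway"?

Looking at the pairs, the operation is to delete the first 2 characters, then keep every other character starting from the first (positions 1st, 3rd, 5th, ...).
"pathway" → "thway" → "twy".

twy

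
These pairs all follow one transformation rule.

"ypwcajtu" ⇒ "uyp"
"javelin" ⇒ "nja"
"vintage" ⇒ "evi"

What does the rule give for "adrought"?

tad

The transformation: move the last character to the front, then keep only the first 3 characters.
Starting from "adrought": after the first operation, "tadrough"; after the second, "tad".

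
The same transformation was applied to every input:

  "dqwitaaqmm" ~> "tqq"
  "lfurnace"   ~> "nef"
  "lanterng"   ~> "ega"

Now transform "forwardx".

The rule is to keep one character in every 3, starting at position 2 (positions 2nd, 5th, 8th, ...), then move the first character to the end.
For "forwardx", step one produces "oax"; step two turns that into "axo".

axo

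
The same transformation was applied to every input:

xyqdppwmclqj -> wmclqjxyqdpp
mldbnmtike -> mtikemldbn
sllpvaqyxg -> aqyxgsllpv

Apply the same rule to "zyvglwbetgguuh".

The pattern: swap the front and back halves of the string.
Doing the same to "zyvglwbetgguuh": "etgguuhzyvglwb".

etgguuhzyvglwb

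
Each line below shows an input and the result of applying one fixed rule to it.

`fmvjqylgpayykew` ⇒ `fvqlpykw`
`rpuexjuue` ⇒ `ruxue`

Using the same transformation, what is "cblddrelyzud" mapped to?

cldeyu

The transformation: keep every other character starting from the first (positions 1st, 3rd, 5th, ...).
Applying that to "cblddrelyzud" gives "cldeyu".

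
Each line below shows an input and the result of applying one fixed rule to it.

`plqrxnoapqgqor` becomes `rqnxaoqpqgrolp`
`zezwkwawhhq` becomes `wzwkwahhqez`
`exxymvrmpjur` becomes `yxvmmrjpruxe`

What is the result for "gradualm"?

daaumlrg

The transformation: swap each adjacent pair of characters (1↔2, 3↔4, ...), then move the first 2 characters to the end (rotate left by 2).
Applying both steps to "gradualm": "rgdaauml", then "daaumlrg".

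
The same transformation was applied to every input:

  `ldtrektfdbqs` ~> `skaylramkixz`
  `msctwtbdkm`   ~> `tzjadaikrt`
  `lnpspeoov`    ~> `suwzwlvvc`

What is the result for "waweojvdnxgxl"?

dhdlvqckuenes

In each case the input is transformed by: shift every letter 7 places forward in the alphabet (wrapping around).
So "waweojvdnxgxl" becomes "dhdlvqckuenes".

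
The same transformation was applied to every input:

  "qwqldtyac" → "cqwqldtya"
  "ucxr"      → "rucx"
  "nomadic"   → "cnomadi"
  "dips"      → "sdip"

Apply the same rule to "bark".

In each case the input is transformed by: move the last character to the front.
"bark" → "kbar".

kbar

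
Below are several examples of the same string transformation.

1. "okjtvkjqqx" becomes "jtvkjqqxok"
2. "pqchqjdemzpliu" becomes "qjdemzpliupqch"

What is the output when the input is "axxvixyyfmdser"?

ixyyfmdseraxxv

Each output is the input with this applied: move the last 3 characters to the front (rotate right by 3), then swap the front and back halves of the string.
Starting from "axxvixyyfmdser": after the first operation, "seraxxvixyyfmd"; after the second, "ixyyfmdseraxxv".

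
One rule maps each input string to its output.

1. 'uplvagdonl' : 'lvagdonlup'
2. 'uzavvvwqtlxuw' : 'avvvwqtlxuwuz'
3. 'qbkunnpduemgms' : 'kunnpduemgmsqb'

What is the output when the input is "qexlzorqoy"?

xlzorqoyqe

Rule — move the first 2 characters to the end (rotate left by 2).
Doing the same to "qexlzorqoy": "xlzorqoyqe".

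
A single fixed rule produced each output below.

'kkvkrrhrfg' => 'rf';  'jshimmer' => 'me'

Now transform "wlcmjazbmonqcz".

qc

The transformation: delete the last character, then keep only the last 2 characters.
Starting from "wlcmjazbmonqcz": after the first operation, "wlcmjazbmonqc"; after the second, "qc".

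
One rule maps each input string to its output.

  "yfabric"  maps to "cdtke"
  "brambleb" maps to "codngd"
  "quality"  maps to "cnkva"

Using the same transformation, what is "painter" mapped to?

kpvgt

In each case the input is transformed by: shift every letter 2 places forward in the alphabet (wrapping around), then delete the first 2 characters.
Starting from "painter": after the first operation, "rckpvgt"; after the second, "kpvgt".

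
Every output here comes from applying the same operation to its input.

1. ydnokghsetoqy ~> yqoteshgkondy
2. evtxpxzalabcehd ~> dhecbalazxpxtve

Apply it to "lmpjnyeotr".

rtoeynjpml

Looking at the pairs, the operation is to reverse the string.
Doing the same to "lmpjnyeotr": "rtoeynjpml".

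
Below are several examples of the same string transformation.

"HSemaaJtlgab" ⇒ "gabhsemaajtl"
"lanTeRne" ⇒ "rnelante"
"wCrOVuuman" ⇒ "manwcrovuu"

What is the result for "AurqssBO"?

What's happening: move the last 3 characters to the front (rotate right by 3), then convert every letter to lowercase.
On "AurqssBO": the first step gives "sBOAurqs", and the second then gives "sboaurqs".

sboaurqs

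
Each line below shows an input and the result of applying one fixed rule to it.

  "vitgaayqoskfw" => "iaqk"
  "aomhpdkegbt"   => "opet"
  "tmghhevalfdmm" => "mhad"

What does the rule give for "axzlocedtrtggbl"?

What's happening: keep one character in every 3, starting at position 2 (positions 2nd, 5th, 8th, ...).
For "axzlocedtrtggbl" the result is "xodtb".

xodtb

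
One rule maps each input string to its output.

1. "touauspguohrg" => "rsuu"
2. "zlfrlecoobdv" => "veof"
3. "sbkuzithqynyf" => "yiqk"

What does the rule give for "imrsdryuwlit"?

Looking at the pairs, the operation is to keep one character in every 3, starting at position 3 (positions 3rd, 6th, 9th, ...), then swap the first and last characters.
"imrsdryuwlit" → "rrwt" → "trwr".

trwr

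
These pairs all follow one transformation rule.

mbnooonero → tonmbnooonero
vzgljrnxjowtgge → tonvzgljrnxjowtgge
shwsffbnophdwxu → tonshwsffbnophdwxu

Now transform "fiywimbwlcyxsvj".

tonfiywimbwlcyxsvj

Each output is the input with this applied: prepend "ton".
Applying that to "fiywimbwlcyxsvj" gives "tonfiywimbwlcyxsvj".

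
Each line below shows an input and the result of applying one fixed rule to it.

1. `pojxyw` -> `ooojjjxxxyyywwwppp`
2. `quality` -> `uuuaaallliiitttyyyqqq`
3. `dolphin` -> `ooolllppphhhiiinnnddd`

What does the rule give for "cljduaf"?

In each case the input is transformed by: repeat every character 3 times, then move the first 3 characters to the end (rotate left by 3).
Starting from "cljduaf": after the first operation, "cccllljjjddduuuaaafff"; after the second, "llljjjddduuuaaafffccc".

llljjjddduuuaaafffccc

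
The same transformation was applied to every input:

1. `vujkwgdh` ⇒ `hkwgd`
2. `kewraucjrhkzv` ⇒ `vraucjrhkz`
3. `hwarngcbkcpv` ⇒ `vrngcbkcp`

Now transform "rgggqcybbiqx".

xgqcybbiq

The rule is to delete the first 3 characters, then move the last character to the front.
On "rgggqcybbiqx": the first step gives "gqcybbiqx", and the second then gives "xgqcybbiq".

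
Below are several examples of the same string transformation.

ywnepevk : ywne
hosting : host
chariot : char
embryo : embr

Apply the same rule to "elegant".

eleg

The pattern: keep only the first 4 characters.
So "elegant" becomes "eleg".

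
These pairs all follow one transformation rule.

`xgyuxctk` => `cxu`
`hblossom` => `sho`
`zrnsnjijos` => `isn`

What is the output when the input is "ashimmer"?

In each case the input is transformed by: swap the front and back halves of the string, then keep one character in every 3, starting at position 2 (positions 2nd, 5th, 8th, ...).
Starting from "ashimmer": after the first operation, "mmerashi"; after the second, "mai".

mai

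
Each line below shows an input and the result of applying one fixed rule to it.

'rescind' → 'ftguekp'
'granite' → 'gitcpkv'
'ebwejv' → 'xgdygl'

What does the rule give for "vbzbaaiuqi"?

The pattern: move the last character to the front, then shift every letter 2 places forward in the alphabet (wrapping around).
For "vbzbaaiuqi" the result is "kxdbdcckws".
(Check on "ebwejv": → "vebwej" → "xgdygl" ✓)

kxdbdcckws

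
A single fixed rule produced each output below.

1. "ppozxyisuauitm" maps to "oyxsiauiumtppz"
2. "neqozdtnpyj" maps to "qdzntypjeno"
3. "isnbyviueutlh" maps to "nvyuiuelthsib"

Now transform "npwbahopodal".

Looking at the pairs, the operation is to swap each adjacent pair of characters (1↔2, 3↔4, ...), then move the first 3 characters to the end (rotate left by 3).
For "npwbahopodal", step one produces "pnbwhapodola"; step two turns that into "whapodolapnb".

whapodolapnb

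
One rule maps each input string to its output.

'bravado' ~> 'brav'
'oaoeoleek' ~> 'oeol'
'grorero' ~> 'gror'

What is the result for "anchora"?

anch

Rule — move the last 3 characters to the front (rotate right by 3), then keep only the last 4 characters.
For "anchora", step one produces "oraanch"; step two turns that into "anch".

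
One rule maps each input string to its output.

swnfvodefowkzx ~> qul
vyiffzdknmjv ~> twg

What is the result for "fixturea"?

Each output is the input with this applied: shift every letter 2 places backward in the alphabet (wrapping around), then keep only the first 3 characters.
Doing the same to "fixturea": "dgv".

dgv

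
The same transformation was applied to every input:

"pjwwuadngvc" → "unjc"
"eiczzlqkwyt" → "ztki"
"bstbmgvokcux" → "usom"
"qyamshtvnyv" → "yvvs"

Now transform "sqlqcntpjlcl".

The transformation: keep one character in every 3, starting at position 2 (positions 2nd, 5th, 8th, ...), then sort the characters into reverse alphabetical order.
Working it through for "sqlqcntpjlcl": intermediate "qcpc", final "qpcc".

qpcc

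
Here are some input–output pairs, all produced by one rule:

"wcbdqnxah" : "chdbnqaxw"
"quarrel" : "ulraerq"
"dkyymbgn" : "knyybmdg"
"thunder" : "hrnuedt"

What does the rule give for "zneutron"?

The transformation: swap the first and last characters, then swap each adjacent pair of characters (1↔2, 3↔4, ...).
Working it through for "zneutron": intermediate "nneutroz", final "nnuertzo".

nnuertzo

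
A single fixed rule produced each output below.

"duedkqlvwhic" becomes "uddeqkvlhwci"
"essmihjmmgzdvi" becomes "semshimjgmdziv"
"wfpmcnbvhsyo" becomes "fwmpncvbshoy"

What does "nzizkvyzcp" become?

znzivkzypc

The rule is to swap each adjacent pair of characters (1↔2, 3↔4, ...).
For "nzizkvyzcp" the result is "znzivkzypc".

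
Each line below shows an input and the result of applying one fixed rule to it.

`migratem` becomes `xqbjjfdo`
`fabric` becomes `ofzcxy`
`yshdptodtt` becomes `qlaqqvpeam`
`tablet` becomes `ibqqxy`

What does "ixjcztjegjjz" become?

What's happening: shift every letter 3 places backward in the alphabet (wrapping around), then swap the front and back halves of the string.
Starting from "ixjcztjegjjz": after the first operation, "fugzwqgbdggw"; after the second, "gbdggwfugzwq".

gbdggwfugzwq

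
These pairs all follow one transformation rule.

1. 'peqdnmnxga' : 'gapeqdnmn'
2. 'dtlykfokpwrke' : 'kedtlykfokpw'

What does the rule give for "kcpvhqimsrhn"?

The rule is to move the last 2 characters to the front (rotate right by 2), then delete the last character.
Applying both steps to "kcpvhqimsrhn": "hnkcpvhqimsr", then "hnkcpvhqims".
(Check on "dtlykfokpwrke": → "kedtlykfokpwr" → "kedtlykfokpw" ✓)

hnkcpvhqims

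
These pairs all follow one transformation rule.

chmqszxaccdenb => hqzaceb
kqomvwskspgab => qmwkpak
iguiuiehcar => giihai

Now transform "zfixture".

fxue

In each case the input is transformed by: move the first character to the end, then keep every other character starting from the first (positions 1st, 3rd, 5th, ...).
"zfixture" → "fxue".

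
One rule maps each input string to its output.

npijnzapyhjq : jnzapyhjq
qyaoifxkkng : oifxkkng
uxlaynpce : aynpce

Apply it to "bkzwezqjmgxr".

wezqjmgxr

The rule is to delete the first 3 characters.
So "bkzwezqjmgxr" becomes "wezqjmgxr".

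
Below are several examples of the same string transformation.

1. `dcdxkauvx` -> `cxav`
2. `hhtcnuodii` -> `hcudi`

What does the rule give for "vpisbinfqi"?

The transformation: keep every other character starting from the second (positions 2nd, 4th, 6th, ...).
On "vpisbinfqi" that produces "psifi".

psifi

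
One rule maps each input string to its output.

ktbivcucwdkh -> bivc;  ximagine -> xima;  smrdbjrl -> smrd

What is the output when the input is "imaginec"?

imag

The transformation: swap the front and back halves of the string, then keep only the last 4 characters.
"imaginec" → "imag".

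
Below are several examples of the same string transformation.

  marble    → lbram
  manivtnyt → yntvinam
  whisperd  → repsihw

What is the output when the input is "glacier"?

eicalg

In each case the input is transformed by: reverse the string, then delete the first character.
For "glacier" the result is "eicalg".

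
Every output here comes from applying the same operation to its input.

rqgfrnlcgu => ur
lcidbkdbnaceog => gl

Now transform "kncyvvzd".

dk

Looking at the pairs, the operation is to move the last character to the front, then keep only the first 2 characters.
"kncyvvzd" → "dk".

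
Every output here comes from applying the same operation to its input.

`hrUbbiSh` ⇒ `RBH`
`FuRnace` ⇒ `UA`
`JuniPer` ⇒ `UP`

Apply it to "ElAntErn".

LTN

What's happening: keep one character in every 3, starting at position 2 (positions 2nd, 5th, 8th, ...), then convert every letter to uppercase.
Applying that to "ElAntErn" gives "LTN".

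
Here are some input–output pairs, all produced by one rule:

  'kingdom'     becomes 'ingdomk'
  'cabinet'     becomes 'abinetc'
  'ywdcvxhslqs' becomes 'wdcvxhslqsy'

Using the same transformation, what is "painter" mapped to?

ainterp

Rule — move the first character to the end.
Applying that to "painter" gives "ainterp".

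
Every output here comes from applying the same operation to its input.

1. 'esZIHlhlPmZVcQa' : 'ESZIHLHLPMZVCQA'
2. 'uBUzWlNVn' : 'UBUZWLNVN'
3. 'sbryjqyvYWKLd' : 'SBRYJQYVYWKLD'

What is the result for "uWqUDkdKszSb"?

UWQUDKDKSZSB

In each case the input is transformed by: convert every letter to uppercase.
For "uWqUDkdKszSb" the result is "UWQUDKDKSZSB".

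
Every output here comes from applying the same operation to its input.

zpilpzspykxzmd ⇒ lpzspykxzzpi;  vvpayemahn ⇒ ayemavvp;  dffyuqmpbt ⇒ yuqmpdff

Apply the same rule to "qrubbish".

Looking at the pairs, the operation is to delete the last 2 characters, then move the first 3 characters to the end (rotate left by 3).
Applying both steps to "qrubbish": "qrubbi", then "bbiqru".

bbiqru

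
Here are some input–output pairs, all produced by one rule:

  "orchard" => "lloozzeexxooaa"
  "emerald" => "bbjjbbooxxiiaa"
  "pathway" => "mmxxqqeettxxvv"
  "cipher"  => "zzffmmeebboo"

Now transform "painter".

The rule is to shift every letter 3 places backward in the alphabet (wrapping around), then double every character.
For "painter", step one produces "mxfkqbo"; step two turns that into "mmxxffkkqqbboo".

mmxxffkkqqbboo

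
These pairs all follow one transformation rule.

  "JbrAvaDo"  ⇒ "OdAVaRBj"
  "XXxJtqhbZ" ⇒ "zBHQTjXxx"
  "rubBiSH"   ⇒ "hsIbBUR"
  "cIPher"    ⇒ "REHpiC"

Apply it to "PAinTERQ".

Rule — flip the case of every letter, then reverse the string.
"PAinTERQ" → "paINterq" → "qretNIap".

qretNIap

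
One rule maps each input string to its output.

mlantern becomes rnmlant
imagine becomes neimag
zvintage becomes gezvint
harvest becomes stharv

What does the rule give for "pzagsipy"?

pypzags

Rule — move the last 3 characters to the front (rotate right by 3), then delete the first character.
Applying that to "pzagsipy" gives "pypzags".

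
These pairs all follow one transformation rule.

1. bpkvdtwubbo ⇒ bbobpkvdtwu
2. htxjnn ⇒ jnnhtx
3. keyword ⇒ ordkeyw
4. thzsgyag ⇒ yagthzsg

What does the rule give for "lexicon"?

Each output is the input with this applied: move the last 3 characters to the front (rotate right by 3).
Doing the same to "lexicon": "conlexi".

conlexi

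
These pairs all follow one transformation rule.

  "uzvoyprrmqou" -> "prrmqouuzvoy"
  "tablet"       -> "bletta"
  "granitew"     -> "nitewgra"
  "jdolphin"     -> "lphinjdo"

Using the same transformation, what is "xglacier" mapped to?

acierxgl

In each case the input is transformed by: swap the front and back halves of the string, then move the last character to the front.
Starting from "xglacier": after the first operation, "cierxgla"; after the second, "acierxgl".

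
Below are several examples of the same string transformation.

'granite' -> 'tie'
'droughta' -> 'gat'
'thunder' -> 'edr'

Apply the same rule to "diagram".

Looking at the pairs, the operation is to swap each adjacent pair of characters (1↔2, 3↔4, ...), then keep only the last 3 characters.
"diagram" → "idgaarm" → "arm".

arm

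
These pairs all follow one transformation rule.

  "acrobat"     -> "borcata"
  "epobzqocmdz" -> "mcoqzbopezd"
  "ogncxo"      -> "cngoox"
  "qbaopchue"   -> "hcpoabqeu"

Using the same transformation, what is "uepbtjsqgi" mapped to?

qsjtbpeuig

Looking at the pairs, the operation is to move the last 2 characters to the front (rotate right by 2), then reverse the string.
"uepbtjsqgi" → "giuepbtjsq" → "qsjtbpeuig".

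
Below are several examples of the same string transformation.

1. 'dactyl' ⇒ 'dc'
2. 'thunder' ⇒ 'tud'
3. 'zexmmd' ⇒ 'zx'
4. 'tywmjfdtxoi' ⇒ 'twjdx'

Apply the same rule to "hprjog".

The rule is to keep every other character starting from the first (positions 1st, 3rd, 5th, ...), then delete the last character.
Starting from "hprjog": after the first operation, "hro"; after the second, "hr".

hr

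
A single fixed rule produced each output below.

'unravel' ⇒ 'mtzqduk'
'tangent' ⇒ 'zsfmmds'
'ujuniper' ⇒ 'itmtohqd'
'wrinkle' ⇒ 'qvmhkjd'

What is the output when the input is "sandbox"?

The pattern: swap each adjacent pair of characters (1↔2, 3↔4, ...), then shift every letter 1 place backward in the alphabet (wrapping around).
On "sandbox": the first step gives "asdnobx", and the second then gives "zrcmnaw".
(Check on "ujuniper": → "junupire" → "itmtohqd" ✓)

zrcmnaw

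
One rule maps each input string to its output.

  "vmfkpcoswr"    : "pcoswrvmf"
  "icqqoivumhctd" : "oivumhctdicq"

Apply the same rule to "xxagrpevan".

rpevanxxa

Rule — move the first 3 characters to the end (rotate left by 3), then delete the first character.
On "xxagrpevan" that produces "rpevanxxa".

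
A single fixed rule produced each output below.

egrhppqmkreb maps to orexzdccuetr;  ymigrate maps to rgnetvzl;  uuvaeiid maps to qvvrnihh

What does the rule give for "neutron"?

abeghra

In each case the input is transformed by: reverse the string, then shift every letter 13 places forward in the alphabet (wrapping around) — i.e. ROT13.
Doing the same to "neutron": "abeghra".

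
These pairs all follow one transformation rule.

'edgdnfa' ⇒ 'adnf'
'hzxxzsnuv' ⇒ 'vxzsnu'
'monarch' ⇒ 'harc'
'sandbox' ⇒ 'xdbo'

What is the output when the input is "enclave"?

elav

The rule is to delete the first 3 characters, then move the last character to the front.
Applying that to "enclave" gives "elav".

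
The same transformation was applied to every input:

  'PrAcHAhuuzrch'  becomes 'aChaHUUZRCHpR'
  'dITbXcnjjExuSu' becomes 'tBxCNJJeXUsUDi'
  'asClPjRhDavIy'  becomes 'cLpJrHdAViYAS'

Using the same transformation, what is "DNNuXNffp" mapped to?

nUxnFFPdn

Each output is the input with this applied: move the first 2 characters to the end (rotate left by 2), then flip the case of every letter.
Applying that to "DNNuXNffp" gives "nUxnFFPdn".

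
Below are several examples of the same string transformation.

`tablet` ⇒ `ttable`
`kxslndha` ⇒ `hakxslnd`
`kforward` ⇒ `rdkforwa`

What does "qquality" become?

tyqquali

Looking at the pairs, the operation is to move the first 2 characters to the end (rotate left by 2), then swap the front and back halves of the string.
Applying both steps to "qquality": "ualityqq", then "tyqquali".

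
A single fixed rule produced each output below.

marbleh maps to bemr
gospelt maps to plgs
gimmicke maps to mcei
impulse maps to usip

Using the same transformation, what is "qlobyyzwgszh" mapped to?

bywshl

Each output is the input with this applied: move the first 3 characters to the end (rotate left by 3), then keep every other character starting from the first (positions 1st, 3rd, 5th, ...).
Starting from "qlobyyzwgszh": after the first operation, "byyzwgszhqlo"; after the second, "bywshl".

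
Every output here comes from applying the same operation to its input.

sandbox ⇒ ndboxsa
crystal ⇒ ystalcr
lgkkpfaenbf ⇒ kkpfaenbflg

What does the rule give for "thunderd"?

underdth

What's happening: move the first 2 characters to the end (rotate left by 2).
"thunderd" → "underdth".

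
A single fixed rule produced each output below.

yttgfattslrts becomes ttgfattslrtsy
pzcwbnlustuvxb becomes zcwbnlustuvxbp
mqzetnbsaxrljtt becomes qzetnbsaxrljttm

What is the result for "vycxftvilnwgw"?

Looking at the pairs, the operation is to move the first character to the end.
On "vycxftvilnwgw" that produces "ycxftvilnwgwv".

ycxftvilnwgwv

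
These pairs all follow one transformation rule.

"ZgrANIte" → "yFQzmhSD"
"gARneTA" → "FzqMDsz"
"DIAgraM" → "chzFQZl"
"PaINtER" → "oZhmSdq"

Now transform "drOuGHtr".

CQnTfgSQ

The transformation: shift every letter 1 place backward in the alphabet (wrapping around), then flip the case of every letter.
"drOuGHtr" → "CQnTfgSQ".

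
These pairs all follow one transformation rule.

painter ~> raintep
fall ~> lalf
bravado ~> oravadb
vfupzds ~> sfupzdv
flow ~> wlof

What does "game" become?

In each case the input is transformed by: swap the first and last characters.
"game" → "eamg".

eamg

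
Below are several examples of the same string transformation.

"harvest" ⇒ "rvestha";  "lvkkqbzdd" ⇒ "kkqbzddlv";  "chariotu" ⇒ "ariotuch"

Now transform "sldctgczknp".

dctgczknpsl

Each output is the input with this applied: move the first 2 characters to the end (rotate left by 2).
On "sldctgczknp" that produces "dctgczknpsl".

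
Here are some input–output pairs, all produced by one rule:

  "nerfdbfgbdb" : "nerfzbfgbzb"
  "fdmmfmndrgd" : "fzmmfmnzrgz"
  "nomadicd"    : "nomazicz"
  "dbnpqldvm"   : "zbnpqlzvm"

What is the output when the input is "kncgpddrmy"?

kncgpzzrmy

Looking at the pairs, the operation is to replace every "d" with "z".
Doing the same to "kncgpddrmy": "kncgpzzrmy".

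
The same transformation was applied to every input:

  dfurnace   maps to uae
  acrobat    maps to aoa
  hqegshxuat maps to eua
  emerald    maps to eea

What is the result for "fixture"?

iue

Looking at the pairs, the operation is to keep only the vowels.
For "fixture" the result is "iue".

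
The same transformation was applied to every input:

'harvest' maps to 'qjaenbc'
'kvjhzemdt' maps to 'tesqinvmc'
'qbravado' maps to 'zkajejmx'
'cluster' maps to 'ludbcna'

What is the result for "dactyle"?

Looking at the pairs, the operation is to shift every letter 9 places forward in the alphabet (wrapping around).
Applying that to "dactyle" gives "mjlchun".

mjlchun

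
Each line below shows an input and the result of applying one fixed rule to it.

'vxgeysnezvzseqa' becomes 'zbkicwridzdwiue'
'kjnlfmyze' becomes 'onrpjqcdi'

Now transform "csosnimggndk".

Looking at the pairs, the operation is to shift every letter 4 places forward in the alphabet (wrapping around).
Applying that to "csosnimggndk" gives "gwswrmqkkrho".

gwswrmqkkrho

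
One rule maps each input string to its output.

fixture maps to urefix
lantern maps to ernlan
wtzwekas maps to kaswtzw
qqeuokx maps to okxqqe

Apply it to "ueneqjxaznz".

Rule — move the last 3 characters to the front (rotate right by 3), then delete the last character.
Doing the same to "ueneqjxaznz": "znzueneqjx".
(Check on "wtzwekas": → "kaswtzwe" → "kaswtzw" ✓)

znzueneqjx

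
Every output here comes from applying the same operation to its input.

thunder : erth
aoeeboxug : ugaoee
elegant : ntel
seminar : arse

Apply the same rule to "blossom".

ombl

The transformation: move the last 2 characters to the front (rotate right by 2), then delete the last 3 characters.
Applying both steps to "blossom": "ombloss", then "ombl".
(Check on "seminar": → "arsemin" → "arse" ✓)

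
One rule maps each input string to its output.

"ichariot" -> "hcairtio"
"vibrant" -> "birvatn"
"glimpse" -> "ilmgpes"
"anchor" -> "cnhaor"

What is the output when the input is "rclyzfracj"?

lcyrzjfcra

The transformation: move the first 2 characters to the end (rotate left by 2), then take characters alternately from the front and the back (1st, last, 2nd, 2nd-last, ...).
Doing the same to "rclyzfracj": "lcyrzjfcra".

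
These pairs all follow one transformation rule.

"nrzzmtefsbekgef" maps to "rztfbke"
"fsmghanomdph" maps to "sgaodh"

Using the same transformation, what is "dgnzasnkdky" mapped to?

gzskk

In each case the input is transformed by: keep every other character starting from the second (positions 2nd, 4th, 6th, ...).
Doing the same to "dgnzasnkdky": "gzskk".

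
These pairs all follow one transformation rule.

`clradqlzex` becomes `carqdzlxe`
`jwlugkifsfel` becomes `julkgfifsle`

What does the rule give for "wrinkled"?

wnilkde

The rule is to swap each adjacent pair of characters (1↔2, 3↔4, ...), then delete the first character.
For "wrinkled", step one produces "rwnilkde"; step two turns that into "wnilkde".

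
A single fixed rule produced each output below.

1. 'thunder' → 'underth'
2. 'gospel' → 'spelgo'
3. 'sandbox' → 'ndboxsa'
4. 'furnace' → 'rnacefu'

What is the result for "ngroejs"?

roejsng

The pattern: move the first 2 characters to the end (rotate left by 2).
For "ngroejs" the result is "roejsng".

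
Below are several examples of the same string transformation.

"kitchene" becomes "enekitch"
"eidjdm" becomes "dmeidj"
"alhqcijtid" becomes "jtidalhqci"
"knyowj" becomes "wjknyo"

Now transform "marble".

In each case the input is transformed by: swap the front and back halves of the string, then move the first character to the end.
"marble" → "lemarb".
(Check on "alhqcijtid": → "ijtidalhqc" → "jtidalhqci" ✓)

lemarb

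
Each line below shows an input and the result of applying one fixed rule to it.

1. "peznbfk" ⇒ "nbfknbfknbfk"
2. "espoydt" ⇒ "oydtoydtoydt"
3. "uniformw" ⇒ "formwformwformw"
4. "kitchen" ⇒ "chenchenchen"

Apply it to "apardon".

rdonrdonrdon

In each case the input is transformed by: delete the first 3 characters, then write the whole string 3 times in a row.
Working it through for "apardon": intermediate "rdon", final "rdonrdonrdon".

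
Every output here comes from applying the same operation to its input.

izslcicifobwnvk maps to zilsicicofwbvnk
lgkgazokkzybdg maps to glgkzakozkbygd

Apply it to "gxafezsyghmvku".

xgfazeyshgvmuk

The pattern: swap each adjacent pair of characters (1↔2, 3↔4, ...).
Applying that to "gxafezsyghmvku" gives "xgfazeyshgvmuk".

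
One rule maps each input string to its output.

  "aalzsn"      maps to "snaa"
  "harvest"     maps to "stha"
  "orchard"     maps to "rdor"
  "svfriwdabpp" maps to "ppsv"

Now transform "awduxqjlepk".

Each output is the input with this applied: move the last 2 characters to the front (rotate right by 2), then keep only the first 4 characters.
For "awduxqjlepk", step one produces "pkawduxqjle"; step two turns that into "pkaw".

pkaw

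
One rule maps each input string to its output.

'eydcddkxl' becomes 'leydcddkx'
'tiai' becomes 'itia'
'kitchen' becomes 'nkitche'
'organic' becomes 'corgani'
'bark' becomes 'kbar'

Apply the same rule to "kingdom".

Looking at the pairs, the operation is to move the last character to the front.
For "kingdom" the result is "mkingdo".

mkingdo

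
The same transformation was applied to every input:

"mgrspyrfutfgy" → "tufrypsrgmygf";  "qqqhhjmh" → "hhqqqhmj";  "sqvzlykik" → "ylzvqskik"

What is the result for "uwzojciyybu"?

yicjozwuuby

The pattern: reverse the string, then move the first 3 characters to the end (rotate left by 3).
Working it through for "uwzojciyybu": intermediate "ubyyicjozwu", final "yicjozwuuby".
(Check on "sqvzlykik": → "kikylzvqs" → "ylzvqskik" ✓)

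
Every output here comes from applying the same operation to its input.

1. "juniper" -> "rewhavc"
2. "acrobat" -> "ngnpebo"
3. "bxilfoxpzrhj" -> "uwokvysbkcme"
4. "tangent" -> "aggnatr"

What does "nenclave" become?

The transformation: move the last 2 characters to the front (rotate right by 2), then shift every letter 13 places forward in the alphabet (wrapping around) — i.e. ROT13.
"nenclave" → "venencla" → "irarapyn".

irarapyn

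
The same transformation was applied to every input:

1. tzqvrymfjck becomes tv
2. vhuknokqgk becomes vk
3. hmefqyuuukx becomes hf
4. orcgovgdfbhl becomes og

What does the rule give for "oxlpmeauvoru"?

Looking at the pairs, the operation is to keep one character in every 3, starting at position 1 (positions 1st, 4th, 7th, ...), then keep only the first 2 characters.
"oxlpmeauvoru" → "op".

op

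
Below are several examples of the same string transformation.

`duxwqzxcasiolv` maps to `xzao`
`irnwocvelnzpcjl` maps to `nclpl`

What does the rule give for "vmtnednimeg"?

tdm

The rule is to keep one character in every 3, starting at position 3 (positions 3rd, 6th, 9th, ...).
On "vmtnednimeg" that produces "tdm".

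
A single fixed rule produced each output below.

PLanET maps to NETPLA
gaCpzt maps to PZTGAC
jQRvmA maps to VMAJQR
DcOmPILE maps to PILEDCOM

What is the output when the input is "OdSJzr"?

JZRODS

In each case the input is transformed by: swap the front and back halves of the string, then convert every letter to uppercase.
Applying both steps to "OdSJzr": "JzrOdS", then "JZRODS".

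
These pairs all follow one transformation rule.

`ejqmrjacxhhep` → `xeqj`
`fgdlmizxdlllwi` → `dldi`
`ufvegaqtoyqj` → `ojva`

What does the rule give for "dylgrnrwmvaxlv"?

In each case the input is transformed by: keep one character in every 3, starting at position 3 (positions 3rd, 6th, 9th, ...), then move the first 2 characters to the end (rotate left by 2).
On "dylgrnrwmvaxlv": the first step gives "lnmx", and the second then gives "mxln".
(Check on "ejqmrjacxhhep": → "qjxe" → "xeqj" ✓)

mxln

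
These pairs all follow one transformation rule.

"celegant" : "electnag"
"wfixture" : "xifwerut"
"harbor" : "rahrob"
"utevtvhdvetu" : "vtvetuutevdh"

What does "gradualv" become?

In each case the input is transformed by: reverse the string, then swap the front and back halves of the string.
Working it through for "gradualv": intermediate "vlaudarg", final "dargvlau".

dargvlau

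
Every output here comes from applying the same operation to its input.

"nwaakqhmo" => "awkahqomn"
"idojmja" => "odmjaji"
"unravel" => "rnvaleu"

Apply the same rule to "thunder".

uhdnret

Looking at the pairs, the operation is to move the first character to the end, then swap each adjacent pair of characters (1↔2, 3↔4, ...).
Applying both steps to "thunder": "hundert", then "uhdnret".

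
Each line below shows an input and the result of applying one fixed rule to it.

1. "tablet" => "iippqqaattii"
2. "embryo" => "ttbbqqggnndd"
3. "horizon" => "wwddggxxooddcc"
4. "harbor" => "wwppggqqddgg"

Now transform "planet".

What's happening: double every character, then shift every letter 11 places backward in the alphabet (wrapping around).
Working it through for "planet": intermediate "ppllaanneett", final "eeaappccttii".

eeaappccttii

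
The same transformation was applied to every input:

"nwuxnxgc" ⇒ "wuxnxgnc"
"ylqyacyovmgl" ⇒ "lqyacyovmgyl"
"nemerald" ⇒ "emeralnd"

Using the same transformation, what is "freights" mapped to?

In each case the input is transformed by: swap the first and last characters, then move the first character to the end.
Starting from "freights": after the first operation, "sreightf"; after the second, "reightfs".

reightfs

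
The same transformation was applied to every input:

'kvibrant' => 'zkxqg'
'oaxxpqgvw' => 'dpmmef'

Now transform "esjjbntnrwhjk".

In each case the input is transformed by: shift every letter 11 places backward in the alphabet (wrapping around), then delete the last 3 characters.
Applying both steps to "esjjbntnrwhjk": "thyyqcicglwyz", then "thyyqcicgl".

thyyqcicgl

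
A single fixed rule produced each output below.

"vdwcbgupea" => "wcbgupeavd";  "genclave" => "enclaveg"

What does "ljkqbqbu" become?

jkqbqbul

Looking at the pairs, the operation is to move the last 3 characters to the front (rotate right by 3), then swap the front and back halves of the string.
On "ljkqbqbu": the first step gives "qbuljkqb", and the second then gives "jkqbqbul".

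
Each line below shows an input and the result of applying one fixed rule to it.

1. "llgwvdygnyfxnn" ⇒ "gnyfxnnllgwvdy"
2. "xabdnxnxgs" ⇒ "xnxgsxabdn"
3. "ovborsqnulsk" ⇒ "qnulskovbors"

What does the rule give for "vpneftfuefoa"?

Looking at the pairs, the operation is to swap the front and back halves of the string.
"vpneftfuefoa" → "fuefoavpneft".

fuefoavpneft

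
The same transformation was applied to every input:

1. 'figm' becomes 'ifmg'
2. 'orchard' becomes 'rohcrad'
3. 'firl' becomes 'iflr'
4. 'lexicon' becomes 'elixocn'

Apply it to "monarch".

The transformation: swap each adjacent pair of characters (1↔2, 3↔4, ...).
Doing the same to "monarch": "omancrh".

omancrh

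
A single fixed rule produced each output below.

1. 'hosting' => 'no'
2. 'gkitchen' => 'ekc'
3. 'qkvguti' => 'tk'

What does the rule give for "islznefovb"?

vsn

The rule is to move the last 3 characters to the front (rotate right by 3), then keep one character in every 3, starting at position 2 (positions 2nd, 5th, 8th, ...).
Applying both steps to "islznefovb": "ovbislznef", then "vsn".
(Check on "qkvguti": → "utiqkvg" → "tk" ✓)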